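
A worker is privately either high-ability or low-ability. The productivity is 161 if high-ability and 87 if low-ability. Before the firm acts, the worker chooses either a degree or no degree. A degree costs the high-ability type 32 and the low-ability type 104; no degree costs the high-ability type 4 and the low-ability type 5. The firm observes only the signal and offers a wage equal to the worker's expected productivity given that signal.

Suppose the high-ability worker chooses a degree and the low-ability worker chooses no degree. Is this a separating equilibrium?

Under separation the firm infers type exactly: degree → high-ability (pays 161), no degree → low-ability (pays 87).
High-ability: degree gives 161 − 32 = 129; no degree gives 87 − 4 = 83. No deviation. ✓
Low-ability: no degree gives 87 − 5 = 82; degree gives 161 − 104 = 57. No deviation. ✓
Both incentive constraints hold.

Yes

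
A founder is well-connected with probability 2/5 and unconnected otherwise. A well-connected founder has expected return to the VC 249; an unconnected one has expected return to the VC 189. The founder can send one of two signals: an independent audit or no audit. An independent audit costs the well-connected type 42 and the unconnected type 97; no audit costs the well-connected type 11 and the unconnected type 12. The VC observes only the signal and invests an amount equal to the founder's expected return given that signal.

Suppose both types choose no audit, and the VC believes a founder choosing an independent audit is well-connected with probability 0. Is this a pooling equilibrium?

Yes

On the equilibrium path (no audit) the VC holds the prior 2/5 and pays 2/5·249 + 3/5·189 = 213. Off-path (audit) belief 0 gives 0·249 + 1·189 = 189.
Well-connected: no audit gives 213 − 11 = 202; audit gives 189 − 42 = 147. Stays. ✓
Unconnected: no audit gives 213 − 12 = 201; audit gives 189 − 97 = 92. Stays. ✓
Beliefs are Bayes-consistent on-path and both types best-respond.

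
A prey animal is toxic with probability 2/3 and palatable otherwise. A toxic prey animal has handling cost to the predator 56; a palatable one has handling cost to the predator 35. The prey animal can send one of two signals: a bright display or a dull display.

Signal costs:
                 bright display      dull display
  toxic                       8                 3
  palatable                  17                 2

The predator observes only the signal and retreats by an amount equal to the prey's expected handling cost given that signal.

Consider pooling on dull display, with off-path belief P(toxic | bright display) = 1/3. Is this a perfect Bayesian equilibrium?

Yes

On the equilibrium path (dull display) the predator holds the prior 2/3 and pays 2/3·56 + 1/3·35 = 49. Off-path (bright display) belief 1/3 gives 1/3·56 + 2/3·35 = 42.
Toxic: dull display gives 49 − 3 = 46; bright display gives 42 − 8 = 34. Stays. ✓
Palatable: dull display gives 49 − 2 = 47; bright display gives 42 − 17 = 25. Stays. ✓
Beliefs are Bayes-consistent on-path and both types best-respond.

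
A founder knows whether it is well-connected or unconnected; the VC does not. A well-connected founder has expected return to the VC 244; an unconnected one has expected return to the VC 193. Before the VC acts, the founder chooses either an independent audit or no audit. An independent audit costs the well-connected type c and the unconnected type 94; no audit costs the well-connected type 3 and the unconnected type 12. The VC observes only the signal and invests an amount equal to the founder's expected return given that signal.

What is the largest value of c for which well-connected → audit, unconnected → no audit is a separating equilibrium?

54

Under separation: audit → well-connected (pays 244); no audit → unconnected (pays 193).
Unconnected: 193 − 12 = 181 ≥ 244 − 94 = 150. Holds regardless of c. ✓
Well-connected: 244 − c ≥ 193 − 3, so c ≤ 244 − 190 = 54.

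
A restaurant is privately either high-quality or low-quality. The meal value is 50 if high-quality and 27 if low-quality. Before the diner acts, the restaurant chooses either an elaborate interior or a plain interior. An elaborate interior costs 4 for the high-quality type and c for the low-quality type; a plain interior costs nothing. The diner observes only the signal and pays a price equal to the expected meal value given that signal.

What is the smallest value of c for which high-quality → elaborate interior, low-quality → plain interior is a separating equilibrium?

23

Under separation: elaborate interior → high-quality (pays 50); plain interior → low-quality (pays 27).
High-quality: 50 − 4 = 46 ≥ 27 − 0 = 27. Holds regardless of c. ✓
Low-quality: 27 − 0 ≥ 50 − c, so c ≥ 50 − 27 = 23.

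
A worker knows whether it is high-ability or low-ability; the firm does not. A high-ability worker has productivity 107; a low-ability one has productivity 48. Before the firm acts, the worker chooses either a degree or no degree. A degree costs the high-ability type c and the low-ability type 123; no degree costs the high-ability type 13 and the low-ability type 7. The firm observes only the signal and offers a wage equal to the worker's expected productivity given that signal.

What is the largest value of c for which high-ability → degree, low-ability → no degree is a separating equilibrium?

Under separation: degree → high-ability (pays 107); no degree → low-ability (pays 48).
Low-ability: 48 − 7 = 41 ≥ 107 − 123 = -16. Holds regardless of c. ✓
High-ability: 107 − c ≥ 48 − 13, so c ≤ 107 − 35 = 72.

72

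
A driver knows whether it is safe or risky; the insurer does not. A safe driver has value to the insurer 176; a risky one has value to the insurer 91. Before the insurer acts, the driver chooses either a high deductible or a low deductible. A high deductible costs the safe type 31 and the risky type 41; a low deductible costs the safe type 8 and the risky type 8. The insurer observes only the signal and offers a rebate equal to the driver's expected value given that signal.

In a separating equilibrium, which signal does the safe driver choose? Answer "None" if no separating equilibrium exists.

Try safe → high deductible, risky → low deductible:
  If types separate, high deductible earns payment 176 and low deductible earns 91.
  Safe: high deductible gives 176 − 31 = 145; low deductible gives 91 − 8 = 83. No deviation. ✓
  Risky: low deductible gives 91 − 8 = 83; high deductible gives 176 − 41 = 135. Would deviate. ✗
Try safe → low deductible, risky → high deductible:
  If types separate, low deductible earns payment 176 and high deductible earns 91.
  Safe: low deductible gives 176 − 8 = 168; high deductible gives 91 − 31 = 60. No deviation. ✓
  Risky: high deductible gives 91 − 41 = 50; low deductible gives 176 − 8 = 168. Would deviate. ✗
Neither assignment is incentive-compatible.

None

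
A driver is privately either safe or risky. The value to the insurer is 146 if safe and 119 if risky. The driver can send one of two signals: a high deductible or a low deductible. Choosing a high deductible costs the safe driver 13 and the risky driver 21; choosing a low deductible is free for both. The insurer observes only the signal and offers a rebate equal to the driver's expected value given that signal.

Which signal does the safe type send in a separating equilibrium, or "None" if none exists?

None

Try safe → high deductible, risky → low deductible:
  Under separation the insurer infers type exactly: high deductible → safe (pays 146), low deductible → risky (pays 119).
  Safe: high deductible gives 146 − 13 = 133; low deductible gives 119 − 0 = 119. No deviation. ✓
  Risky: low deductible gives 119 − 0 = 119; high deductible gives 146 − 21 = 125. Would deviate. ✗
Try safe → low deductible, risky → high deductible:
  Under separation the insurer infers type exactly: low deductible → safe (pays 146), high deductible → risky (pays 119).
  Safe: low deductible gives 146 − 0 = 146; high deductible gives 119 − 13 = 106. No deviation. ✓
  Risky: high deductible gives 119 − 21 = 98; low deductible gives 146 − 0 = 146. Would deviate. ✗
Neither assignment is incentive-compatible.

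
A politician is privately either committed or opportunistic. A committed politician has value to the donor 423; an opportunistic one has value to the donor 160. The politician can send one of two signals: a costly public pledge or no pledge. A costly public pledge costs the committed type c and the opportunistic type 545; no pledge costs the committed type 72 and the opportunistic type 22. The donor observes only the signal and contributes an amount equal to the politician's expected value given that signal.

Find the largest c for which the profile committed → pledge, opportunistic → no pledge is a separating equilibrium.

335

Under separation: pledge → committed (pays 423); no pledge → opportunistic (pays 160).
Opportunistic: 160 − 22 = 138 ≥ 423 − 545 = -122. Holds regardless of c. ✓
Committed: 423 − c ≥ 160 − 72, so c ≤ 423 − 88 = 335.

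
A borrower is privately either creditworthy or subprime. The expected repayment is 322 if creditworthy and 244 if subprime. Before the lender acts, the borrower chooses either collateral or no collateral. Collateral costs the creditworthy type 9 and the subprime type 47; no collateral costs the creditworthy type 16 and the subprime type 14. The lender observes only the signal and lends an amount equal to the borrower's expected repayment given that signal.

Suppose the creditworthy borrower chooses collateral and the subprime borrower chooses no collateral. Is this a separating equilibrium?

If types separate, collateral earns payment 322 and no collateral earns 244.
Creditworthy: collateral gives 322 − 9 = 313; no collateral gives 244 − 16 = 228. No deviation. ✓
Subprime: no collateral gives 244 − 14 = 230; collateral gives 322 − 47 = 275. Would deviate. ✗

No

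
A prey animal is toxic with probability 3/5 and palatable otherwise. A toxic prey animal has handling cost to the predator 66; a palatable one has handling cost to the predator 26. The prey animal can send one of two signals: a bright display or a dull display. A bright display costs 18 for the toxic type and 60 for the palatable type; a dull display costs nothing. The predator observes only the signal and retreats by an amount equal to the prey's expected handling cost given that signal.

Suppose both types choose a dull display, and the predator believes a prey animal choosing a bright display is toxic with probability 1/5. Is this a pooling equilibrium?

At the pooled signal (dull display) the predator holds the prior 3/5 and pays 3/5·66 + 2/5·26 = 50. Off-path (bright display) belief 1/5 gives 1/5·66 + 4/5·26 = 34.
Toxic: dull display gives 50 − 0 = 50; bright display gives 34 − 18 = 16. Stays. ✓
Palatable: dull display gives 50 − 0 = 50; bright display gives 34 − 60 = -26. Stays. ✓

Yes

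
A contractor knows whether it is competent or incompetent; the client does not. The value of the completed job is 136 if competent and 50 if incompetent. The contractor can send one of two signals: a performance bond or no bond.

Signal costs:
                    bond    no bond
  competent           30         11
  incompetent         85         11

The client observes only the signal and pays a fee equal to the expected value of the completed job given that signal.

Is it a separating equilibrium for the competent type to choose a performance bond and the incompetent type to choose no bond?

If types separate, bond earns payment 136 and no bond earns 50.
Competent: bond gives 136 − 30 = 106; no bond gives 50 − 11 = 39. No deviation. ✓
Incompetent: no bond gives 50 − 11 = 39; bond gives 136 − 85 = 51. Would deviate. ✗

No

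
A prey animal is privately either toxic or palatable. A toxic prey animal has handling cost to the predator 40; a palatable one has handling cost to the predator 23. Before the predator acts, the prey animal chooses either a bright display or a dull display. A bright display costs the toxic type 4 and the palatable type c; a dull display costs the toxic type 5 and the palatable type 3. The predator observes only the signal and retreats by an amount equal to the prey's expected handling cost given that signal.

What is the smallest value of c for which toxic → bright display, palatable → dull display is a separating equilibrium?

20

Under separation: bright display → toxic (pays 40); dull display → palatable (pays 23).
Toxic: 40 − 4 = 36 ≥ 23 − 5 = 18. Holds regardless of c. ✓
Palatable: 23 − 3 ≥ 40 − c, so c ≥ 40 − 20 = 20.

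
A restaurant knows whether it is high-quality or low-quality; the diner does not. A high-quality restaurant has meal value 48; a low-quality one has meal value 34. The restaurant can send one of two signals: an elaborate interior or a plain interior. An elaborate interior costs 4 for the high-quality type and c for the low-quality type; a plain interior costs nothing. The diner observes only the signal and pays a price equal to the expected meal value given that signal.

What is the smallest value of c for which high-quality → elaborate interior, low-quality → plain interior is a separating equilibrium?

Under separation: elaborate interior → high-quality (pays 48); plain interior → low-quality (pays 34).
High-quality: 48 − 4 = 44 ≥ 34 − 0 = 34. Holds regardless of c. ✓
Low-quality: 34 − 0 ≥ 48 − c, so c ≥ 48 − 34 = 14.

14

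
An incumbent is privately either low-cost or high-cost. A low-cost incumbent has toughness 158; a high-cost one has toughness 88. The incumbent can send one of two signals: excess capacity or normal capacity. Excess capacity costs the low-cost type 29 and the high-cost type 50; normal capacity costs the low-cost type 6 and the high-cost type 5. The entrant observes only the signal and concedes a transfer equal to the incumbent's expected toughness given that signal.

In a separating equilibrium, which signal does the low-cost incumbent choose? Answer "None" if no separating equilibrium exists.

None

Try low-cost → excess capacity, high-cost → normal capacity:
  Under separation the entrant infers type exactly: excess capacity → low-cost (pays 158), normal capacity → high-cost (pays 88).
  Low-cost: excess capacity gives 158 − 29 = 129; normal capacity gives 88 − 6 = 82. No deviation. ✓
  High-cost: normal capacity gives 88 − 5 = 83; excess capacity gives 158 − 50 = 108. Would deviate. ✗
Try low-cost → normal capacity, high-cost → excess capacity:
  Under separation the entrant infers type exactly: normal capacity → low-cost (pays 158), excess capacity → high-cost (pays 88).
  Low-cost: normal capacity gives 158 − 6 = 152; excess capacity gives 88 − 29 = 59. No deviation. ✓
  High-cost: excess capacity gives 88 − 50 = 38; normal capacity gives 158 − 5 = 153. Would deviate. ✗
Neither assignment is incentive-compatible.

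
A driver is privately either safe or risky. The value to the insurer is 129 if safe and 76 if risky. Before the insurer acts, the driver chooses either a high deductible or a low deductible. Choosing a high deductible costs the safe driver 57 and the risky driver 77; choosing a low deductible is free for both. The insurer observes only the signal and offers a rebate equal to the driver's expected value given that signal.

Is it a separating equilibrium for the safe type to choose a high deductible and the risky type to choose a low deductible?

If types separate, high deductible earns payment 129 and low deductible earns 76.
Safe: high deductible gives 129 − 57 = 72; low deductible gives 76 − 0 = 76. Would deviate. ✗
Risky: low deductible gives 76 − 0 = 76; high deductible gives 129 − 77 = 52. No deviation. ✓

No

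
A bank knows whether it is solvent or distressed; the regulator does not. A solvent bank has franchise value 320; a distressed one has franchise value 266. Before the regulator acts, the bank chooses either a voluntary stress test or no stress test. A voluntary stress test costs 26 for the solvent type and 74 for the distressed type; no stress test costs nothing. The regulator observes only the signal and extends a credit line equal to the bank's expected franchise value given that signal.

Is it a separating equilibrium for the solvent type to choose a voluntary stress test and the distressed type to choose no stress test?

Yes

If types separate, stress test earns payment 320 and no stress test earns 266.
Solvent: stress test gives 320 − 26 = 294; no stress test gives 266 − 0 = 266. No deviation. ✓
Distressed: no stress test gives 266 − 0 = 266; stress test gives 320 − 74 = 246. No deviation. ✓
Neither type gains from mimicking the other.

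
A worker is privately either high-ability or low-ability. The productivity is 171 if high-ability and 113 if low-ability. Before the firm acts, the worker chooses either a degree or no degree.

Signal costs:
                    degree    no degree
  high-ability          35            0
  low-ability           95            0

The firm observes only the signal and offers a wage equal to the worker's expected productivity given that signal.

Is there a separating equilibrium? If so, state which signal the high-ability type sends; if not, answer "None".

degree

Try high-ability → degree, low-ability → no degree:
  If types separate, degree earns payment 171 and no degree earns 113.
  High-ability: degree gives 171 − 35 = 136; no degree gives 113 − 0 = 113. No deviation. ✓
  Low-ability: no degree gives 113 − 0 = 113; degree gives 171 − 95 = 76. No deviation. ✓
Both hold — the high-ability type sends degree.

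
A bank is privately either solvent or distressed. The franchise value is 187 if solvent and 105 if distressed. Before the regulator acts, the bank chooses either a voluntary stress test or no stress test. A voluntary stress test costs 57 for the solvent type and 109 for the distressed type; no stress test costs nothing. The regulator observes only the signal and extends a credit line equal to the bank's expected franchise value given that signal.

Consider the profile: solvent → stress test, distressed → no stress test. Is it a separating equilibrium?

Yes

Under separation the regulator infers type exactly: stress test → solvent (pays 187), no stress test → distressed (pays 105).
Solvent: stress test gives 187 − 57 = 130; no stress test gives 105 − 0 = 105. No deviation. ✓
Distressed: no stress test gives 105 − 0 = 105; stress test gives 187 − 109 = 78. No deviation. ✓
Neither type gains from mimicking the other.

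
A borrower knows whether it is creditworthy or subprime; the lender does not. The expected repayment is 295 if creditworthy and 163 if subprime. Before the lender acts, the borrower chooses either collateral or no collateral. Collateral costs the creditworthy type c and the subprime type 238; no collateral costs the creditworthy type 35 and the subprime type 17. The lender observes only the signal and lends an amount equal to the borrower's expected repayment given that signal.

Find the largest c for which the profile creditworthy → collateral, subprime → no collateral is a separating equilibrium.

Under separation: collateral → creditworthy (pays 295); no collateral → subprime (pays 163).
Subprime: 163 − 17 = 146 ≥ 295 − 238 = 57. Holds regardless of c. ✓
Creditworthy: 295 − c ≥ 163 − 35, so c ≤ 295 − 128 = 167.

167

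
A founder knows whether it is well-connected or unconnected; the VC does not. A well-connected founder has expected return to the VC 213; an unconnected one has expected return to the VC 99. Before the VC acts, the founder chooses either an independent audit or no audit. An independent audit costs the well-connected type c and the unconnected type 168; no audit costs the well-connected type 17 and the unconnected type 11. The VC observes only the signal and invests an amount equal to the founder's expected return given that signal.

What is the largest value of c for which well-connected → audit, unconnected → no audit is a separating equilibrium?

Under separation: audit → well-connected (pays 213); no audit → unconnected (pays 99).
Unconnected: 99 − 11 = 88 ≥ 213 − 168 = 45. Holds regardless of c. ✓
Well-connected: 213 − c ≥ 99 − 17, so c ≤ 213 − 82 = 131.

131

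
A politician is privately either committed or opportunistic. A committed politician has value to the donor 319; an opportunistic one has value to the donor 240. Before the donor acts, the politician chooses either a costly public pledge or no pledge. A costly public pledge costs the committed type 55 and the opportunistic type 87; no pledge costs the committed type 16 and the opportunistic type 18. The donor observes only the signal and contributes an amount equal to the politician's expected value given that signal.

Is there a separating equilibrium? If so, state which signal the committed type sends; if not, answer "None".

None

Try committed → pledge, opportunistic → no pledge:
  If types separate, pledge earns payment 319 and no pledge earns 240.
  Committed: pledge gives 319 − 55 = 264; no pledge gives 240 − 16 = 224. No deviation. ✓
  Opportunistic: no pledge gives 240 − 18 = 222; pledge gives 319 − 87 = 232. Would deviate. ✗
Try committed → no pledge, opportunistic → pledge:
  If types separate, no pledge earns payment 319 and pledge earns 240.
  Committed: no pledge gives 319 − 16 = 303; pledge gives 240 − 55 = 185. No deviation. ✓
  Opportunistic: pledge gives 240 − 87 = 153; no pledge gives 319 − 18 = 301. Would deviate. ✗
Neither assignment is incentive-compatible.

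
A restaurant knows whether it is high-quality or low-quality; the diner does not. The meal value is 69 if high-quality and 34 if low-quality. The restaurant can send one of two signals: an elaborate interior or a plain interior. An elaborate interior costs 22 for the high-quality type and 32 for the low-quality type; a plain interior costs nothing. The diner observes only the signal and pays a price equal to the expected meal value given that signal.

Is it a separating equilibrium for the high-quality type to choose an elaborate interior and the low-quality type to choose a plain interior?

Under separation the diner infers type exactly: elaborate interior → high-quality (pays 69), plain interior → low-quality (pays 34).
High-quality: elaborate interior gives 69 − 22 = 47; plain interior gives 34 − 0 = 34. No deviation. ✓
Low-quality: plain interior gives 34 − 0 = 34; elaborate interior gives 69 − 32 = 37. Would deviate. ✗

No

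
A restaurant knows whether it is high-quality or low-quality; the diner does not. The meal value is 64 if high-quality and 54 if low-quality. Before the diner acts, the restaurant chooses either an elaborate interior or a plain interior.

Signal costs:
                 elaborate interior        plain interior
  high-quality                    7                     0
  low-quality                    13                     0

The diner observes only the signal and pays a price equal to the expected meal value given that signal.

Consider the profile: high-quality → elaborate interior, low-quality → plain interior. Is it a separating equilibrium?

Yes

Under separation the diner infers type exactly: elaborate interior → high-quality (pays 64), plain interior → low-quality (pays 54).
High-quality: elaborate interior gives 64 − 7 = 57; plain interior gives 54 − 0 = 54. No deviation. ✓
Low-quality: plain interior gives 54 − 0 = 54; elaborate interior gives 64 − 13 = 51. No deviation. ✓
Both incentive constraints hold.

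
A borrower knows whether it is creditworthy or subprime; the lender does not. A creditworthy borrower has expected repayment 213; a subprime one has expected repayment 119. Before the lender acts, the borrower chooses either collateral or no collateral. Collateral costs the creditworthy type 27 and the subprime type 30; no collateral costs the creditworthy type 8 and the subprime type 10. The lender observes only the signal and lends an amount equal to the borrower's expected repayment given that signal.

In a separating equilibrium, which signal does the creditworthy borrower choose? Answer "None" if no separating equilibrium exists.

None

Try creditworthy → collateral, subprime → no collateral:
  If types separate, collateral earns payment 213 and no collateral earns 119.
  Creditworthy: collateral gives 213 − 27 = 186; no collateral gives 119 − 8 = 111. No deviation. ✓
  Subprime: no collateral gives 119 − 10 = 109; collateral gives 213 − 30 = 183. Would deviate. ✗
Try creditworthy → no collateral, subprime → collateral:
  If types separate, no collateral earns payment 213 and collateral earns 119.
  Creditworthy: no collateral gives 213 − 8 = 205; collateral gives 119 − 27 = 92. No deviation. ✓
  Subprime: collateral gives 119 − 30 = 89; no collateral gives 213 − 10 = 203. Would deviate. ✗
Neither assignment is incentive-compatible.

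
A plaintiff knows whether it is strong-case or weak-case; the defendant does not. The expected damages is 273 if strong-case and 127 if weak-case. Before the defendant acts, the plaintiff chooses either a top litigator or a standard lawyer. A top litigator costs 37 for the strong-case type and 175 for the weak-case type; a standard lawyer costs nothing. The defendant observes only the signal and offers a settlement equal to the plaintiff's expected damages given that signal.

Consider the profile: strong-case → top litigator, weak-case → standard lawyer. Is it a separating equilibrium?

Yes

If types separate, top litigator earns payment 273 and standard lawyer earns 127.
Strong-case: top litigator gives 273 − 37 = 236; standard lawyer gives 127 − 0 = 127. No deviation. ✓
Weak-case: standard lawyer gives 127 − 0 = 127; top litigator gives 273 − 175 = 98. No deviation. ✓
Both incentive constraints hold.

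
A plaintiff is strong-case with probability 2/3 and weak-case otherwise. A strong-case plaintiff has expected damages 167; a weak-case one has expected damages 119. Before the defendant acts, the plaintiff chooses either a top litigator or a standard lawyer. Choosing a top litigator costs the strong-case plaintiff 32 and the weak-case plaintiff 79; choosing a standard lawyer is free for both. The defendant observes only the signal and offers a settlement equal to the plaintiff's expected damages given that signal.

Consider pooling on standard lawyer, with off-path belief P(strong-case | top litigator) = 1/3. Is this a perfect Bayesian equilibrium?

Yes

At the pooled signal (standard lawyer) the defendant holds the prior 2/3 and pays 2/3·167 + 1/3·119 = 151. Off-path (top litigator) belief 1/3 gives 1/3·167 + 2/3·119 = 135.
Strong-case: standard lawyer gives 151 − 0 = 151; top litigator gives 135 − 32 = 103. Stays. ✓
Weak-case: standard lawyer gives 151 − 0 = 151; top litigator gives 135 − 79 = 56. Stays. ✓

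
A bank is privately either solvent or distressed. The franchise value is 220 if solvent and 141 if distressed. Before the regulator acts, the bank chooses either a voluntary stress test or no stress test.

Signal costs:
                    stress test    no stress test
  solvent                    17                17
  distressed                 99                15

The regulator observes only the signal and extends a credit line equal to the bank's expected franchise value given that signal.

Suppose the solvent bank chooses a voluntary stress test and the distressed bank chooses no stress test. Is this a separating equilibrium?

Under separation the regulator infers type exactly: stress test → solvent (pays 220), no stress test → distressed (pays 141).
Solvent: stress test gives 220 − 17 = 203; no stress test gives 141 − 17 = 124. No deviation. ✓
Distressed: no stress test gives 141 − 15 = 126; stress test gives 220 − 99 = 121. No deviation. ✓
Both incentive constraints hold.

Yes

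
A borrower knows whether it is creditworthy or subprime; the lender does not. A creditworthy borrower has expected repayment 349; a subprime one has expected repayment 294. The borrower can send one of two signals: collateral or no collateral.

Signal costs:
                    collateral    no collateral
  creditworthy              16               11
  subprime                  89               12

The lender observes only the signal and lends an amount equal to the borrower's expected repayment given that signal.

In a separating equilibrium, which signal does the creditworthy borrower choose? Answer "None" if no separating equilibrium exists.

Try creditworthy → collateral, subprime → no collateral:
  Under separation the lender infers type exactly: collateral → creditworthy (pays 349), no collateral → subprime (pays 294).
  Creditworthy: collateral gives 349 − 16 = 333; no collateral gives 294 − 11 = 283. No deviation. ✓
  Subprime: no collateral gives 294 − 12 = 282; collateral gives 349 − 89 = 260. No deviation. ✓
Both hold — the creditworthy type sends collateral.

collateral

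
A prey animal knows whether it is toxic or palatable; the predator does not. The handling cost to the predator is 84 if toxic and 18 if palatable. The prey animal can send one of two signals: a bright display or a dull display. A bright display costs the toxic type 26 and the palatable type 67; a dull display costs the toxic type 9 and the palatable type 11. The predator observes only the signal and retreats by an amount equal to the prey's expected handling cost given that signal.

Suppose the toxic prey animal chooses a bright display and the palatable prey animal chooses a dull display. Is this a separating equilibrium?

If types separate, bright display earns payment 84 and dull display earns 18.
Toxic: bright display gives 84 − 26 = 58; dull display gives 18 − 9 = 9. No deviation. ✓
Palatable: dull display gives 18 − 11 = 7; bright display gives 84 − 67 = 17. Would deviate. ✗

No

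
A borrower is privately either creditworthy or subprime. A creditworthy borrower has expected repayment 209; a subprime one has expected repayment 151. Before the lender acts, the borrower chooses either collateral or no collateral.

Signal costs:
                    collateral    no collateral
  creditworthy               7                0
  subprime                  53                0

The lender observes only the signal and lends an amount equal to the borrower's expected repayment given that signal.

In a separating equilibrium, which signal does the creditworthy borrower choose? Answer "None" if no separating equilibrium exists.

None

Try creditworthy → collateral, subprime → no collateral:
  Under separation the lender infers type exactly: collateral → creditworthy (pays 209), no collateral → subprime (pays 151).
  Creditworthy: collateral gives 209 − 7 = 202; no collateral gives 151 − 0 = 151. No deviation. ✓
  Subprime: no collateral gives 151 − 0 = 151; collateral gives 209 − 53 = 156. Would deviate. ✗
Try creditworthy → no collateral, subprime → collateral:
  Under separation the lender infers type exactly: no collateral → creditworthy (pays 209), collateral → subprime (pays 151).
  Creditworthy: no collateral gives 209 − 0 = 209; collateral gives 151 − 7 = 144. No deviation. ✓
  Subprime: collateral gives 151 − 53 = 98; no collateral gives 209 − 0 = 209. Would deviate. ✗
Neither assignment is incentive-compatible.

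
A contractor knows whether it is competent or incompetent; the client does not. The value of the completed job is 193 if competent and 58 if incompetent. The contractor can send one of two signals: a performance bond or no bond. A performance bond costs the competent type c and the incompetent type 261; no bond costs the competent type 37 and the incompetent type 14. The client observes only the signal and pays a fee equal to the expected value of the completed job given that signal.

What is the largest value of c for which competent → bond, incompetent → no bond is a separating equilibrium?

Under separation: bond → competent (pays 193); no bond → incompetent (pays 58).
Incompetent: 58 − 14 = 44 ≥ 193 − 261 = -68. Holds regardless of c. ✓
Competent: 193 − c ≥ 58 − 37, so c ≤ 193 − 21 = 172.

172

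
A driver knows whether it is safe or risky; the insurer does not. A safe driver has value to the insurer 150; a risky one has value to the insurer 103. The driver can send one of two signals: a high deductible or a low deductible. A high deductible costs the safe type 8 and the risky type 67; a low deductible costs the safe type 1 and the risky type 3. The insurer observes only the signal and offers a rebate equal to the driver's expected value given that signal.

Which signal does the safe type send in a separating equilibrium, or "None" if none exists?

Try safe → high deductible, risky → low deductible:
  Under separation the insurer infers type exactly: high deductible → safe (pays 150), low deductible → risky (pays 103).
  Safe: high deductible gives 150 − 8 = 142; low deductible gives 103 − 1 = 102. No deviation. ✓
  Risky: low deductible gives 103 − 3 = 100; high deductible gives 150 − 67 = 83. No deviation. ✓
Both hold — the safe type sends high deductible.

high deductible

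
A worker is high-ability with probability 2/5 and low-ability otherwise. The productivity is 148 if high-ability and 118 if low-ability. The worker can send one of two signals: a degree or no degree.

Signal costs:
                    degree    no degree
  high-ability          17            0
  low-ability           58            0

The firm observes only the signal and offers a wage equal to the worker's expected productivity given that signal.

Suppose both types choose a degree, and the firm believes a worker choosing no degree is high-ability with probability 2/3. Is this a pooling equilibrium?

At the pooled signal (degree) the firm holds the prior 2/5 and pays 2/5·148 + 3/5·118 = 130. Off-path (no degree) belief 2/3 gives 2/3·148 + 1/3·118 = 138.
High-ability: degree gives 130 − 17 = 113; no degree gives 138 − 0 = 138. Deviates. ✗
Low-ability: degree gives 130 − 58 = 72; no degree gives 138 − 0 = 138. Deviates. ✗

No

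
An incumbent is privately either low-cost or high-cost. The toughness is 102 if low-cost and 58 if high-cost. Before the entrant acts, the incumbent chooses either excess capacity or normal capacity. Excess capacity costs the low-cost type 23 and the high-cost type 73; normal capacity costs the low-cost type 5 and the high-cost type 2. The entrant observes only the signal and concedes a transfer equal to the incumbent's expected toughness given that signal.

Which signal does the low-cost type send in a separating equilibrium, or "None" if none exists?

excess capacity

Try low-cost → excess capacity, high-cost → normal capacity:
  If types separate, excess capacity earns payment 102 and normal capacity earns 58.
  Low-cost: excess capacity gives 102 − 23 = 79; normal capacity gives 58 − 5 = 53. No deviation. ✓
  High-cost: normal capacity gives 58 − 2 = 56; excess capacity gives 102 − 73 = 29. No deviation. ✓
Both hold — the low-cost type sends excess capacity.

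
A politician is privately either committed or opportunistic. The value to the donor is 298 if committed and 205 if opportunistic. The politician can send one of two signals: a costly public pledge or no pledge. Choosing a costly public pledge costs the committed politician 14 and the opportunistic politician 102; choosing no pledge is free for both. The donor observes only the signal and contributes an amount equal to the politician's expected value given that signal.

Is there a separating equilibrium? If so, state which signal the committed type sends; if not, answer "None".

pledge

Try committed → pledge, opportunistic → no pledge:
  Under separation the donor infers type exactly: pledge → committed (pays 298), no pledge → opportunistic (pays 205).
  Committed: pledge gives 298 − 14 = 284; no pledge gives 205 − 0 = 205. No deviation. ✓
  Opportunistic: no pledge gives 205 − 0 = 205; pledge gives 298 − 102 = 196. No deviation. ✓
Both hold — the committed type sends pledge.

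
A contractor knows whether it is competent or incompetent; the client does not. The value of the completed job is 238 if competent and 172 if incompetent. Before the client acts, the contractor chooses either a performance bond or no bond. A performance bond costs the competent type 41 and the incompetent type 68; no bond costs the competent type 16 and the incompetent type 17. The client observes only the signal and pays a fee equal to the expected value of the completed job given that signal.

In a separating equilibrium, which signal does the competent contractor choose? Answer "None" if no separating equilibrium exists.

None

Try competent → bond, incompetent → no bond:
  Under separation the client infers type exactly: bond → competent (pays 238), no bond → incompetent (pays 172).
  Competent: bond gives 238 − 41 = 197; no bond gives 172 − 16 = 156. No deviation. ✓
  Incompetent: no bond gives 172 − 17 = 155; bond gives 238 − 68 = 170. Would deviate. ✗
Try competent → no bond, incompetent → bond:
  Under separation the client infers type exactly: no bond → competent (pays 238), bond → incompetent (pays 172).
  Competent: no bond gives 238 − 16 = 222; bond gives 172 − 41 = 131. No deviation. ✓
  Incompetent: bond gives 172 − 68 = 104; no bond gives 238 − 17 = 221. Would deviate. ✗
Neither assignment is incentive-compatible.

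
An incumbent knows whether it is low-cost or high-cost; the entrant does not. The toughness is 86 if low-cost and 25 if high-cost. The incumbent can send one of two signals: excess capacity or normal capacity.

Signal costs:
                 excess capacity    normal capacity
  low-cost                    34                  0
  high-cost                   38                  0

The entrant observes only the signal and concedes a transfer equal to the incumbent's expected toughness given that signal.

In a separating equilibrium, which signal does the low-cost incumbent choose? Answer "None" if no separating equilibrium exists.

None

Try low-cost → excess capacity, high-cost → normal capacity:
  If types separate, excess capacity earns payment 86 and normal capacity earns 25.
  Low-cost: excess capacity gives 86 − 34 = 52; normal capacity gives 25 − 0 = 25. No deviation. ✓
  High-cost: normal capacity gives 25 − 0 = 25; excess capacity gives 86 − 38 = 48. Would deviate. ✗
Try low-cost → normal capacity, high-cost → excess capacity:
  If types separate, normal capacity earns payment 86 and excess capacity earns 25.
  Low-cost: normal capacity gives 86 − 0 = 86; excess capacity gives 25 − 34 = -9. No deviation. ✓
  High-cost: excess capacity gives 25 − 38 = -13; normal capacity gives 86 − 0 = 86. Would deviate. ✗
Neither assignment is incentive-compatible.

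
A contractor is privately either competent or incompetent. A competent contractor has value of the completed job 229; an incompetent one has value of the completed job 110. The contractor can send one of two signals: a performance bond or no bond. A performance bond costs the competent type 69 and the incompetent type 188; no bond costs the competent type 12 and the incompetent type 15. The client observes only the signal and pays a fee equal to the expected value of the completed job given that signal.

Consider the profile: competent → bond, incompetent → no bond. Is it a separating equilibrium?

Yes

If types separate, bond earns payment 229 and no bond earns 110.
Competent: bond gives 229 − 69 = 160; no bond gives 110 − 12 = 98. No deviation. ✓
Incompetent: no bond gives 110 − 15 = 95; bond gives 229 − 188 = 41. No deviation. ✓
Neither type gains from mimicking the other.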